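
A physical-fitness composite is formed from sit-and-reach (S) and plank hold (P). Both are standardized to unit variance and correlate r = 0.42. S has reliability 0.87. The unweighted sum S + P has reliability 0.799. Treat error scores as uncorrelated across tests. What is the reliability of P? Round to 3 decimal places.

0.559

Var(S+P) = 2 + 2·0.42 = 2.840.
True-score variance = ρ_S + ρ_P + 2·0.42, so 0.799 = (0.87 + ρ_P + 0.84) / 2.840.
ρ_P = 0.799·2.840 − 0.87 − 0.84 = 0.559.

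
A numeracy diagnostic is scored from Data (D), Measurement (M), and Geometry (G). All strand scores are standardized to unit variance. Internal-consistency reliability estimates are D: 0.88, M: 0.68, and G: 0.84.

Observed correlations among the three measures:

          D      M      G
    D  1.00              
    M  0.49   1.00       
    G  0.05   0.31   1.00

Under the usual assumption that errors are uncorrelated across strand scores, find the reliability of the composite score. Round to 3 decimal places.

0.872

Var(D+M+G) = 3 + 2·[0.49 + 0.05 + 0.31] = 3 + 1.7 = 4.7.
Because errors are independent across components, Cov(Tᵢ,Tⱼ) = Cov(Xᵢ,Xⱼ); the off-diagonal part of the true-score variance is the same as above.
True-score variance = [0.88 + 0.68 + 0.84] + 1.7 = 2.4 + 1.7 = 4.1.
Reliability = 4.1 / 4.7 = 0.872.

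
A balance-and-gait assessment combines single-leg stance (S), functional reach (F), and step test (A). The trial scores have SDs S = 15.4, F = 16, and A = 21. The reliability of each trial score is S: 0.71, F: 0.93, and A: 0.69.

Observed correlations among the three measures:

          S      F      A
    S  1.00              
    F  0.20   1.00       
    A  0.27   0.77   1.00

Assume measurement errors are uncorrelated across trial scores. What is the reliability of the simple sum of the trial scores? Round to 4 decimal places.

0.8705

Var(S+F+A) = 15.4² + 16² + 21² + 2·[15.4·16·0.20 + 15.4·21·0.27 + 16·21·0.77] = 934.16 + 790.636 = 1724.8.
Under uncorrelated errors the observed covariances equal the true-score covariances, so only the own-variance terms attenuate.
True-score variance = [15.4²·0.71 + 16²·0.93 + 21²·0.69] + 790.636 = 710.754 + 790.636 = 1501.39.
Reliability = 1501.39 / 1724.8 = 0.8705.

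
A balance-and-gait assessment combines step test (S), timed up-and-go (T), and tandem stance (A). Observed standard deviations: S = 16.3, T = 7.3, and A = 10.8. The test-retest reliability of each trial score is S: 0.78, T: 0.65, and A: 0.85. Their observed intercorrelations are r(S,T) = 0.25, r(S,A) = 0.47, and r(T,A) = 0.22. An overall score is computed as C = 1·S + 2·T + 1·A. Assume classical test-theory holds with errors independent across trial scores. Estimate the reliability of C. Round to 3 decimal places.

Var(C) = 16.3² + 2²·7.3² + 10.8² + 2·[2·16.3·7.3·0.25 + 16.3·10.8·0.47 + 2·7.3·10.8·0.22] = 595.49 + 353.847 = 949.337.
With uncorrelated errors the cross-covariances are all true-score covariance, so they carry over unchanged; only the diagonal terms shrink to ρᵢσᵢ².
True-score variance = [16.3²·0.78 + 2²·7.3²·0.65 + 10.8²·0.85] + 353.847 = 444.936 + 353.847 = 798.783.
Reliability = 798.783 / 949.337 = 0.841.

0.841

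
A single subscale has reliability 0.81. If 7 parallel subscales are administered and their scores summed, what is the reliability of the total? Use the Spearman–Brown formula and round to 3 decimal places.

0.968

ρ_k = kρ / (1 + (k−1)ρ) = 7·0.81 / (1 + 6·0.81) = 5.670 / 5.860 = 0.968.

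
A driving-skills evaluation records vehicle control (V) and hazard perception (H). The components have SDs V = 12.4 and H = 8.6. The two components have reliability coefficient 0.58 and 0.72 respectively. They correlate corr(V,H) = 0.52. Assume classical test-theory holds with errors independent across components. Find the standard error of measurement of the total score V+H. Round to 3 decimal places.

9.235

Var(total) = 227.72 + 110.906 = 338.626.
True-score variance = 142.432 + 110.906 = 253.338, so reliability = 0.7481.
Error variance = 338.626 − 253.338 = 85.288; SEM = √85.288 = 9.235.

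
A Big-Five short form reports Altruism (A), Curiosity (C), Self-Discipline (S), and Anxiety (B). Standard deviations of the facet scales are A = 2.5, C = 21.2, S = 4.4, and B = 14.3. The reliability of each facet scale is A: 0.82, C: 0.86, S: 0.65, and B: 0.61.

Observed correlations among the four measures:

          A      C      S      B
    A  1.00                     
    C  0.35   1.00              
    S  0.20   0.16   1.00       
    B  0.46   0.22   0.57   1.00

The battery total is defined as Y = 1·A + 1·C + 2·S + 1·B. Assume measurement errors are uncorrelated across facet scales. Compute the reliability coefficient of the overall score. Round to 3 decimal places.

Var(Y) = 2.5² + 21.2² + 2²·4.4² + 14.3² + 2·[2.5·21.2·0.35 + 2·2.5·4.4·0.20 + 2.5·14.3·0.46 + 2·21.2·4.4·0.16 + 21.2·14.3·0.22 + 2·4.4·14.3·0.57] = 737.62 + 415.337 = 1152.96.
Because errors are independent across components, Cov(Tᵢ,Tⱼ) = Cov(Xᵢ,Xⱼ); the off-diagonal part of the true-score variance is the same as above.
True-score variance = [2.5²·0.82 + 21.2²·0.86 + 2²·4.4²·0.65 + 14.3²·0.61] + 415.337 = 566.718 + 415.337 = 982.055.
Reliability = 982.055 / 1152.96 = 0.852.

0.852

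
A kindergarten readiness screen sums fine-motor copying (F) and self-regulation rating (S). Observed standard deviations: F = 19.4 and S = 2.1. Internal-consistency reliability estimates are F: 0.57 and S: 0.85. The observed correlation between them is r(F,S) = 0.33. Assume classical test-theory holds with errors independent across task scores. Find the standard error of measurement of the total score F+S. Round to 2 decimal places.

Var(total) = 380.77 + 26.8884 = 407.658.
True-score variance = 218.274 + 26.8884 = 245.162, so reliability = 0.6014.
Error variance = 407.658 − 245.162 = 162.496; SEM = √162.496 = 12.75.

12.75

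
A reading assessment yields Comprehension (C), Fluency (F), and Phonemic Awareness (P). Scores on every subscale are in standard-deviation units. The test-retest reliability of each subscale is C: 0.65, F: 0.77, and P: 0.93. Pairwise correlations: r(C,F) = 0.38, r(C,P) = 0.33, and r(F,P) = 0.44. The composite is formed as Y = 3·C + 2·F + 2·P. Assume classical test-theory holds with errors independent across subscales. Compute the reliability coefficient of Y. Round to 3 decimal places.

0.850

Var(Y) = 3² + 2² + 2² + 2·[6·0.38 + 6·0.33 + 4·0.44] = 17 + 12.04 = 29.04.
Because errors are independent across components, Cov(Tᵢ,Tⱼ) = Cov(Xᵢ,Xⱼ); the off-diagonal part of the true-score variance is the same as above.
True-score variance = [3²·0.65 + 2²·0.77 + 2²·0.93] + 12.04 = 12.65 + 12.04 = 24.69.
Reliability = 24.69 / 29.04 = 0.850.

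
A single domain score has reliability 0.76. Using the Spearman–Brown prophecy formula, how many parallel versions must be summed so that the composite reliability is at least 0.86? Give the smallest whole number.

2

k ≥ ρ*(1−ρ₁)/(ρ₁(1−ρ*)) = 0.86·0.24 / (0.76·0.14) = 1.940.
Smallest integer k = 2.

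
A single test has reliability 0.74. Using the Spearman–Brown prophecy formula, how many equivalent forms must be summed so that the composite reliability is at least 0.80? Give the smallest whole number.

k ≥ ρ*(1−ρ₁)/(ρ₁(1−ρ*)) = 0.80·0.26 / (0.74·0.20) = 1.405.
Smallest integer k = 2.

2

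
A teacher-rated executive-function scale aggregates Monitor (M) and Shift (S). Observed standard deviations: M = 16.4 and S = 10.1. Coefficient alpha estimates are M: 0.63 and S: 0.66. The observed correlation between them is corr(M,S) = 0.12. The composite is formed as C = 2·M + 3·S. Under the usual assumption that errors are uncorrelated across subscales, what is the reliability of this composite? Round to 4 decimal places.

Var(C) = 2²·16.4² + 3²·10.1² + 2·[6·16.4·10.1·0.12] = 1993.93 + 238.522 = 2232.45.
Under uncorrelated errors the observed covariances equal the true-score covariances, so only the own-variance terms attenuate.
True-score variance = [2²·16.4²·0.63 + 3²·10.1²·0.66] + 238.522 = 1283.72 + 238.522 = 1522.24.
Reliability = 1522.24 / 2232.45 = 0.6819.

0.6819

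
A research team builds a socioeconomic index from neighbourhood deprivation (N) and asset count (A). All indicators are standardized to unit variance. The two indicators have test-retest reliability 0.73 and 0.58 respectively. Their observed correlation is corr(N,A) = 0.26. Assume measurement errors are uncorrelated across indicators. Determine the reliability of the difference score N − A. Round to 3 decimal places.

0.534

Var(N−A) = 1 + 1 − 2·0.26 = 2 − 0.52 = 1.48.
Because errors are independent across components, Cov(Tᵢ,Tⱼ) = Cov(Xᵢ,Xⱼ); the off-diagonal part of the true-score variance is the same as above.
True-score variance = [0.73 + 0.58] − 0.52 = 1.31 − 0.52 = 0.79.
Reliability = 0.79 / 1.48 = 0.534.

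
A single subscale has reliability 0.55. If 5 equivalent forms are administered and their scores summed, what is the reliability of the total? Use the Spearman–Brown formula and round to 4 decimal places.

0.8594

ρ_k = kρ / (1 + (k−1)ρ) = 5·0.55 / (1 + 4·0.55) = 2.750 / 3.200 = 0.8594.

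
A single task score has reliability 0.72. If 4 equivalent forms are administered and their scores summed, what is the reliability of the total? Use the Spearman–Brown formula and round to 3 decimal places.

ρ_k = kρ / (1 + (k−1)ρ) = 4·0.72 / (1 + 3·0.72) = 2.880 / 3.160 = 0.911.

0.911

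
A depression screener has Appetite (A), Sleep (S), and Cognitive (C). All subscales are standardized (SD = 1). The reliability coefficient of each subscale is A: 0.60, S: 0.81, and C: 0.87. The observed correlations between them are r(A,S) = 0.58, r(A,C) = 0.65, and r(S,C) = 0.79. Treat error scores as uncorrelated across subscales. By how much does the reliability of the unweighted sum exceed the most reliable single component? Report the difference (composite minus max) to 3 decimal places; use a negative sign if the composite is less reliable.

0.028

Var(sum) = 3 + 4.04 = 7.04; true-score variance = 2.28 + 4.04 = 6.32; composite reliability = 0.8977.
Max component reliability = 0.8700.
Difference = 0.8977 − 0.8700 = 0.028.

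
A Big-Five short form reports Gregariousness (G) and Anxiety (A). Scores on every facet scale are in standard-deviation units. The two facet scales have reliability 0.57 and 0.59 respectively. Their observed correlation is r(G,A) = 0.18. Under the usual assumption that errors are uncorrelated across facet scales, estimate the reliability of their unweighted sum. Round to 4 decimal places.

0.6441

Var(G+A) = 2 + 2·[0.18] = 2 + 0.36 = 2.36.
Because errors are independent across components, Cov(Tᵢ,Tⱼ) = Cov(Xᵢ,Xⱼ); the off-diagonal part of the true-score variance is the same as above.
True-score variance = [0.57 + 0.59] + 0.36 = 1.16 + 0.36 = 1.52.
Reliability = 1.52 / 2.36 = 0.6441.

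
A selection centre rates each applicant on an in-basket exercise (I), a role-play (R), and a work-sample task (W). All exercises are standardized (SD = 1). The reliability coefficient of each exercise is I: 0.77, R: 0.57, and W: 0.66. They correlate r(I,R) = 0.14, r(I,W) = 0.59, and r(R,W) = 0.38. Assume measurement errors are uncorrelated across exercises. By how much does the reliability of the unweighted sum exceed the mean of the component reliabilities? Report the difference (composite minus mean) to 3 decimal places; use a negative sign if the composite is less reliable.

Var(sum) = 3 + 2.22 = 5.22; true-score variance = 2 + 2.22 = 4.22; composite reliability = 0.8084.
Mean component reliability = 0.6667.
Difference = 0.8084 − 0.6667 = 0.142.

0.142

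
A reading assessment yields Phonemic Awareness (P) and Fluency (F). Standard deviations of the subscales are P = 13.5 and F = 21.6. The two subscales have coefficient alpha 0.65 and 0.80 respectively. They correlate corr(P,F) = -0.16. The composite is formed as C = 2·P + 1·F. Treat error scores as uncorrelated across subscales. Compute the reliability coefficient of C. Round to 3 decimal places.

Var(C) = 2²·13.5² + 21.6² + 2·[2·13.5·21.6·(-0.16)] = 1195.56 − 186.624 = 1008.94.
Under uncorrelated errors the observed covariances equal the true-score covariances, so only the own-variance terms attenuate.
True-score variance = [2²·13.5²·0.65 + 21.6²·0.80] − 186.624 = 847.098 − 186.624 = 660.474.
Reliability = 660.474 / 1008.94 = 0.655.

0.655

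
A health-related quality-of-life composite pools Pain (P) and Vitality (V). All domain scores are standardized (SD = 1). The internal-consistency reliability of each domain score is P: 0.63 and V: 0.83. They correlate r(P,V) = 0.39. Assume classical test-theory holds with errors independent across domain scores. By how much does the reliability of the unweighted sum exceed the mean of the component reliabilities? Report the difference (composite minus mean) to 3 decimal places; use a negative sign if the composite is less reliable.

0.076

Var(sum) = 2 + 0.78 = 2.78; true-score variance = 1.46 + 0.78 = 2.24; composite reliability = 0.8058.
Mean component reliability = 0.7300.
Difference = 0.8058 − 0.7300 = 0.076.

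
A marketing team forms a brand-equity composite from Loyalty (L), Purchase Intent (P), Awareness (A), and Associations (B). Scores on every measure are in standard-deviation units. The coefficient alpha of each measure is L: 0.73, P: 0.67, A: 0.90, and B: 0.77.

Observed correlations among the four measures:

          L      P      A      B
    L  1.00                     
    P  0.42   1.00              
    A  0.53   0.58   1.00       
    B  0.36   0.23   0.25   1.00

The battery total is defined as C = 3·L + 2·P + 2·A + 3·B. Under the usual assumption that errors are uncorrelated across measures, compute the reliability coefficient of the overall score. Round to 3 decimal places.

0.885

Var(C) = 3² + 2² + 2² + 3² + 2·[6·0.42 + 6·0.53 + 9·0.36 + 4·0.58 + 6·0.23 + 6·0.25] = 26 + 28.28 = 54.28.
With uncorrelated errors the cross-covariances are all true-score covariance, so they carry over unchanged; only the diagonal terms shrink to ρᵢσᵢ².
True-score variance = [3²·0.73 + 2²·0.67 + 2²·0.90 + 3²·0.77] + 28.28 = 19.78 + 28.28 = 48.06.
Reliability = 48.06 / 54.28 = 0.885.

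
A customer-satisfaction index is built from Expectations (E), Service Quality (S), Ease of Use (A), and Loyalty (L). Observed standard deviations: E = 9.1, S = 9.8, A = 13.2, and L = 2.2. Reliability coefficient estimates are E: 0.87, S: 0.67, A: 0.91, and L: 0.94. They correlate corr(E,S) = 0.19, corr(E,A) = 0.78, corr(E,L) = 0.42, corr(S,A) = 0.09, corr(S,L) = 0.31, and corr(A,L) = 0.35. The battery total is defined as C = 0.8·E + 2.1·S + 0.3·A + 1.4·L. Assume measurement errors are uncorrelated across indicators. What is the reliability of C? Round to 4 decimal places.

0.7830

Var(C) = 0.8²·9.1² + 2.1²·9.8² + 0.3²·13.2² + 1.4²·2.2² + 2·[1.68·9.1·9.8·0.19 + 0.24·9.1·13.2·0.78 + 1.12·9.1·2.2·0.42 + 0.63·9.8·13.2·0.09 + 2.94·9.8·2.2·0.31 + 0.42·13.2·2.2·0.35] = 501.703 + 183.247 = 684.95.
Under uncorrelated errors the observed covariances equal the true-score covariances, so only the own-variance terms attenuate.
True-score variance = [0.8²·9.1²·0.87 + 2.1²·9.8²·0.67 + 0.3²·13.2²·0.91 + 1.4²·2.2²·0.94] + 183.247 = 353.065 + 183.247 = 536.312.
Reliability = 536.312 / 684.95 = 0.7830.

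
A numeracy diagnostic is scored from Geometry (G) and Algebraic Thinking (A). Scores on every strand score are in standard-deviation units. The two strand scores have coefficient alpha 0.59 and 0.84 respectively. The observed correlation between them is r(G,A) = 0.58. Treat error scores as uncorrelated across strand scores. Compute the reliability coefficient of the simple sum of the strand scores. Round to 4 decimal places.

Var(G+A) = 2 + 2·[0.58] = 2 + 1.16 = 3.16.
Under uncorrelated errors the observed covariances equal the true-score covariances, so only the own-variance terms attenuate.
True-score variance = [0.59 + 0.84] + 1.16 = 1.43 + 1.16 = 2.59.
Reliability = 2.59 / 3.16 = 0.8196.

0.8196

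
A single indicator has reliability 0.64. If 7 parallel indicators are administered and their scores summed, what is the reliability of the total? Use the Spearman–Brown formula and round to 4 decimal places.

ρ_k = kρ / (1 + (k−1)ρ) = 7·0.64 / (1 + 6·0.64) = 4.480 / 4.840 = 0.9256.

0.9256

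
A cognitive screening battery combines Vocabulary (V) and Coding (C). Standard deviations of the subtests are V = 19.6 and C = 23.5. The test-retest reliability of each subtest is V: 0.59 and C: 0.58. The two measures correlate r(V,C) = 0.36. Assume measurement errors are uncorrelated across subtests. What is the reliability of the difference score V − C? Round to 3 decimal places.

Var(V−C) = 19.6² + 23.5² − 2·19.6·23.5·0.36 = 936.41 − 331.632 = 604.778.
Under uncorrelated errors the observed covariances equal the true-score covariances, so only the own-variance terms attenuate.
True-score variance = [19.6²·0.59 + 23.5²·0.58] − 331.632 = 546.959 − 331.632 = 215.327.
Reliability = 215.327 / 604.778 = 0.356.

0.356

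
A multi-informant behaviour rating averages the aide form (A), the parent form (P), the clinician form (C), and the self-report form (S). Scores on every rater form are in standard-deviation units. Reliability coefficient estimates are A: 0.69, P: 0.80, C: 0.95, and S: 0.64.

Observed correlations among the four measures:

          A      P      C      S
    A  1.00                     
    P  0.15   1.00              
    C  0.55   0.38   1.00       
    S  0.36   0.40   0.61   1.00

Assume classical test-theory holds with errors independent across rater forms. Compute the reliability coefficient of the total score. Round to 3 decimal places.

Var(A+P+C+S) = 4 + 2·[0.15 + 0.55 + 0.36 + 0.38 + 0.40 + 0.61] = 4 + 4.9 = 8.9.
With uncorrelated errors the cross-covariances are all true-score covariance, so they carry over unchanged; only the diagonal terms shrink to ρᵢσᵢ².
True-score variance = [0.69 + 0.80 + 0.95 + 0.64] + 4.9 = 3.08 + 4.9 = 7.98.
Reliability = 7.98 / 8.9 = 0.897.

0.897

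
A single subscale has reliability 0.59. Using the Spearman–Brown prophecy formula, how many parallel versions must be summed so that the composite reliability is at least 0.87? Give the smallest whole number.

5

k ≥ ρ*(1−ρ₁)/(ρ₁(1−ρ*)) = 0.87·0.41 / (0.59·0.13) = 4.651.
Smallest integer k = 5.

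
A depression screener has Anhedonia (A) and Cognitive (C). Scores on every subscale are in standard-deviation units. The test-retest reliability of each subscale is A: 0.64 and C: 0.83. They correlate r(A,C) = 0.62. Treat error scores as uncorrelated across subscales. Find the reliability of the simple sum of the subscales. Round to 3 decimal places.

0.836

Var(A+C) = 2 + 2·[0.62] = 2 + 1.24 = 3.24.
With uncorrelated errors the cross-covariances are all true-score covariance, so they carry over unchanged; only the diagonal terms shrink to ρᵢσᵢ².
True-score variance = [0.64 + 0.83] + 1.24 = 1.47 + 1.24 = 2.71.
Reliability = 2.71 / 3.24 = 0.836.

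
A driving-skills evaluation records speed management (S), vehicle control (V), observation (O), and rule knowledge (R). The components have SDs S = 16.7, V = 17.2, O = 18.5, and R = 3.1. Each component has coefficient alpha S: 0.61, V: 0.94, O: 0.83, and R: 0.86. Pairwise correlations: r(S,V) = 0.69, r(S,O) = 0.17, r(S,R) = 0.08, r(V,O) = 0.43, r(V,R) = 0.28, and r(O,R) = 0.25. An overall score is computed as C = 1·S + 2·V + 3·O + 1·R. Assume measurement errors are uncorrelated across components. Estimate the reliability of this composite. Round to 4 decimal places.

0.9055

Var(C) = 16.7² + 2²·17.2² + 3²·18.5² + 3.1² + 2·[2·16.7·17.2·0.69 + 3·16.7·18.5·0.17 + 16.7·3.1·0.08 + 6·17.2·18.5·0.43 + 2·17.2·3.1·0.28 + 3·18.5·3.1·0.25] = 4552.11 + 2903.85 = 7455.96.
Under uncorrelated errors the observed covariances equal the true-score covariances, so only the own-variance terms attenuate.
True-score variance = [16.7²·0.61 + 2²·17.2²·0.94 + 3²·18.5²·0.83 + 3.1²·0.86] + 2903.85 = 3847.35 + 2903.85 = 6751.2.
Reliability = 6751.2 / 7455.96 = 0.9055.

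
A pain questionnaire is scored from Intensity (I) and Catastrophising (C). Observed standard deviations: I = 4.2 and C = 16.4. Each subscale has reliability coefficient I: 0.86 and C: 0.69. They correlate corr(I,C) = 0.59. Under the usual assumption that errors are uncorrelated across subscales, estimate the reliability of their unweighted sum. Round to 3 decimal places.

0.767

Var(I+C) = 4.2² + 16.4² + 2·[4.2·16.4·0.59] = 286.6 + 81.2784 = 367.878.
Under uncorrelated errors the observed covariances equal the true-score covariances, so only the own-variance terms attenuate.
True-score variance = [4.2²·0.86 + 16.4²·0.69] + 81.2784 = 200.753 + 81.2784 = 282.031.
Reliability = 282.031 / 367.878 = 0.767.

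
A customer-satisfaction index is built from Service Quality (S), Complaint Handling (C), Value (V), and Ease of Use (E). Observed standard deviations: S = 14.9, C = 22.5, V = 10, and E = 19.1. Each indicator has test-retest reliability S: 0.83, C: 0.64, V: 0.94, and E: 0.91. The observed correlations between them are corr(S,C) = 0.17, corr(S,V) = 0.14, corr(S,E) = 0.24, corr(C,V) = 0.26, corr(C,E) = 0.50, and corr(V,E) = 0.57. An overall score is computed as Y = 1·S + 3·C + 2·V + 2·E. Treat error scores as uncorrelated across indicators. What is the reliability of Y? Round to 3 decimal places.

0.840

Var(Y) = 14.9² + 3²·22.5² + 2²·10² + 2²·19.1² + 2·[3·14.9·22.5·0.17 + 2·14.9·10·0.14 + 2·14.9·19.1·0.24 + 6·22.5·10·0.26 + 6·22.5·19.1·0.50 + 4·10·19.1·0.57] = 6637.5 + 4850.06 = 11487.6.
Under uncorrelated errors the observed covariances equal the true-score covariances, so only the own-variance terms attenuate.
True-score variance = [14.9²·0.83 + 3²·22.5²·0.64 + 2²·10²·0.94 + 2²·19.1²·0.91] + 4850.06 = 4804.18 + 4850.06 = 9654.24.
Reliability = 9654.24 / 11487.6 = 0.840.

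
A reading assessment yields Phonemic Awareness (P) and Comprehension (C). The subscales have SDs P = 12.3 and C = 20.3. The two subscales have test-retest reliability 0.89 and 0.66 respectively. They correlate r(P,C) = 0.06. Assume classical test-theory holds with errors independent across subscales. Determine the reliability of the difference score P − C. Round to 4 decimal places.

Var(P−C) = 12.3² + 20.3² − 2·12.3·20.3·0.06 = 563.38 − 29.9628 = 533.417.
Because errors are independent across components, Cov(Tᵢ,Tⱼ) = Cov(Xᵢ,Xⱼ); the off-diagonal part of the true-score variance is the same as above.
True-score variance = [12.3²·0.89 + 20.3²·0.66] − 29.9628 = 406.628 − 29.9628 = 376.665.
Reliability = 376.665 / 533.417 = 0.7061.

0.7061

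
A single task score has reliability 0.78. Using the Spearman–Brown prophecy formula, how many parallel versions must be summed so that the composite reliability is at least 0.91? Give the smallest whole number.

3

k ≥ ρ*(1−ρ₁)/(ρ₁(1−ρ*)) = 0.91·0.22 / (0.78·0.09) = 2.852.
Smallest integer k = 3.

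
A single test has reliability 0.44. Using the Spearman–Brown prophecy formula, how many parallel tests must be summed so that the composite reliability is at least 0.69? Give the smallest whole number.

3

k ≥ ρ*(1−ρ₁)/(ρ₁(1−ρ*)) = 0.69·0.56 / (0.44·0.31) = 2.833.
Smallest integer k = 3.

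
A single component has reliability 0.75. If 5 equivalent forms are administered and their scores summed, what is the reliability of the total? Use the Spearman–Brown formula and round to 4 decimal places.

0.9375

ρ_k = kρ / (1 + (k−1)ρ) = 5·0.75 / (1 + 4·0.75) = 3.750 / 4.000 = 0.9375.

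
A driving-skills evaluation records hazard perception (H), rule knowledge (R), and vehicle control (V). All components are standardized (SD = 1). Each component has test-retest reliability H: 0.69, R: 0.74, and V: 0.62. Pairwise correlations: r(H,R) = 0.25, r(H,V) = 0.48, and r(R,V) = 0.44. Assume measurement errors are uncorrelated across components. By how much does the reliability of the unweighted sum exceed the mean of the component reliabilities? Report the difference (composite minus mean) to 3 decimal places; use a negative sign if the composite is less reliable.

Var(sum) = 3 + 2.34 = 5.34; true-score variance = 2.05 + 2.34 = 4.39; composite reliability = 0.8221.
Mean component reliability = 0.6833.
Difference = 0.8221 − 0.6833 = 0.139.

0.139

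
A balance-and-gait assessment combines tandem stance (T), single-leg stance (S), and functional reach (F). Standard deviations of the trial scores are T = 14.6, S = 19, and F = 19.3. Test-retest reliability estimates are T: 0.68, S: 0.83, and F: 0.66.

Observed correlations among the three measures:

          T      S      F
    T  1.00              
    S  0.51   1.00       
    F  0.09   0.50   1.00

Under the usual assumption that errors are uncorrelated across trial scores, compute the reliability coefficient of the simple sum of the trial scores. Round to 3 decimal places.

0.844

Var(T+S+F) = 14.6² + 19² + 19.3² + 2·[14.6·19·0.51 + 14.6·19.3·0.09 + 19·19.3·0.50] = 946.65 + 700.368 = 1647.02.
Because errors are independent across components, Cov(Tᵢ,Tⱼ) = Cov(Xᵢ,Xⱼ); the off-diagonal part of the true-score variance is the same as above.
True-score variance = [14.6²·0.68 + 19²·0.83 + 19.3²·0.66] + 700.368 = 690.422 + 700.368 = 1390.79.
Reliability = 1390.79 / 1647.02 = 0.844.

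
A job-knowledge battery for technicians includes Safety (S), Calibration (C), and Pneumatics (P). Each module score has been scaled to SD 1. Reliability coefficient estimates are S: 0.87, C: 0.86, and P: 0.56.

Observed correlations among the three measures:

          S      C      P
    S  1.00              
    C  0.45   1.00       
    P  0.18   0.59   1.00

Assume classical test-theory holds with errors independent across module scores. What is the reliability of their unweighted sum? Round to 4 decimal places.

Var(S+C+P) = 3 + 2·[0.45 + 0.18 + 0.59] = 3 + 2.44 = 5.44.
With uncorrelated errors the cross-covariances are all true-score covariance, so they carry over unchanged; only the diagonal terms shrink to ρᵢσᵢ².
True-score variance = [0.87 + 0.86 + 0.56] + 2.44 = 2.29 + 2.44 = 4.73.
Reliability = 4.73 / 5.44 = 0.8695.

0.8695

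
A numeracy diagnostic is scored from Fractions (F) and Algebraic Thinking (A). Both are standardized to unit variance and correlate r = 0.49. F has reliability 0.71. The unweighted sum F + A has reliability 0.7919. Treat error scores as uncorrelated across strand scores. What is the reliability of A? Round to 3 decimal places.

0.670

Var(F+A) = 2 + 2·0.49 = 2.980.
True-score variance = ρ_F + ρ_A + 2·0.49, so 0.7919 = (0.71 + ρ_A + 0.98) / 2.980.
ρ_A = 0.7919·2.980 − 0.71 − 0.98 = 0.670.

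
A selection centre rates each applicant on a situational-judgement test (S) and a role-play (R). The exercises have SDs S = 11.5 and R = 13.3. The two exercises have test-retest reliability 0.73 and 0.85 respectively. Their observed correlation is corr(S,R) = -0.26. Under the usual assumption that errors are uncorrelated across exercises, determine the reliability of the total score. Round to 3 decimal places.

Var(S+R) = 11.5² + 13.3² + 2·[11.5·13.3·(-0.26)] = 309.14 − 79.534 = 229.606.
Under uncorrelated errors the observed covariances equal the true-score covariances, so only the own-variance terms attenuate.
True-score variance = [11.5²·0.73 + 13.3²·0.85] − 79.534 = 246.899 − 79.534 = 167.365.
Reliability = 167.365 / 229.606 = 0.729.

0.729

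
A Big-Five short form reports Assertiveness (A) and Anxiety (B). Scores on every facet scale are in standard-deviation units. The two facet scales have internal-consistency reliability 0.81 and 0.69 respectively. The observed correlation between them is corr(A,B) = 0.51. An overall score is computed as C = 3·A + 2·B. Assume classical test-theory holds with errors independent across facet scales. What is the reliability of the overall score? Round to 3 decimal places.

Var(C) = 3² + 2² + 2·[6·0.51] = 13 + 6.12 = 19.12.
With uncorrelated errors the cross-covariances are all true-score covariance, so they carry over unchanged; only the diagonal terms shrink to ρᵢσᵢ².
True-score variance = [3²·0.81 + 2²·0.69] + 6.12 = 10.05 + 6.12 = 16.17.
Reliability = 16.17 / 19.12 = 0.846.

0.846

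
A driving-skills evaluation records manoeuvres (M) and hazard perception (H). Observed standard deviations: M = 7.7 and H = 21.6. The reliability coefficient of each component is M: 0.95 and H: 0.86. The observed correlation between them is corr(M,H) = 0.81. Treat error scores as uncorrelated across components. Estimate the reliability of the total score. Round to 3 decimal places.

Var(M+H) = 7.7² + 21.6² + 2·[7.7·21.6·0.81] = 525.85 + 269.438 = 795.288.
With uncorrelated errors the cross-covariances are all true-score covariance, so they carry over unchanged; only the diagonal terms shrink to ρᵢσᵢ².
True-score variance = [7.7²·0.95 + 21.6²·0.86] + 269.438 = 457.567 + 269.438 = 727.006.
Reliability = 727.006 / 795.288 = 0.914.

0.914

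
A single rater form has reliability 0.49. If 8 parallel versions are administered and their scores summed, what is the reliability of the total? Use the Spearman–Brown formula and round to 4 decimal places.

ρ_k = kρ / (1 + (k−1)ρ) = 8·0.49 / (1 + 7·0.49) = 3.920 / 4.430 = 0.8849.

0.8849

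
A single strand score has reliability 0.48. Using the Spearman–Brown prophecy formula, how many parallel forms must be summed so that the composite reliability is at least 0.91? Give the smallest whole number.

11

k ≥ ρ*(1−ρ₁)/(ρ₁(1−ρ*)) = 0.91·0.52 / (0.48·0.09) = 10.954.
Smallest integer k = 11.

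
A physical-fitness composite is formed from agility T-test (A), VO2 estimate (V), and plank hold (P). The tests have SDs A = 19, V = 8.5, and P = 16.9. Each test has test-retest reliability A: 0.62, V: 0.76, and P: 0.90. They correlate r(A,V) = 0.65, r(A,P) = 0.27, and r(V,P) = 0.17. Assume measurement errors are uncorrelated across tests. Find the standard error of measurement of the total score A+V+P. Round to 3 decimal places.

Var(total) = 718.86 + 432.185 = 1151.05.
True-score variance = 535.779 + 432.185 = 967.964, so reliability = 0.8409.
Error variance = 1151.05 − 967.964 = 183.081; SEM = √183.081 = 13.531.

13.531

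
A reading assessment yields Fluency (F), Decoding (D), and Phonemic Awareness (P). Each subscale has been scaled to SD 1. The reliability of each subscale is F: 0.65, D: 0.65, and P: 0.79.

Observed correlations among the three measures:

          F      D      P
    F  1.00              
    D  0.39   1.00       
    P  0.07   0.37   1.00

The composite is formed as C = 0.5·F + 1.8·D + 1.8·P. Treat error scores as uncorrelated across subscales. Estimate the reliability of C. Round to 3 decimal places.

0.809

Var(C) = 0.5² + 1.8² + 1.8² + 2·[0.9·0.39 + 0.9·0.07 + 3.24·0.37] = 6.73 + 3.2256 = 9.9556.
Because errors are independent across components, Cov(Tᵢ,Tⱼ) = Cov(Xᵢ,Xⱼ); the off-diagonal part of the true-score variance is the same as above.
True-score variance = [0.5²·0.65 + 1.8²·0.65 + 1.8²·0.79] + 3.2256 = 4.8281 + 3.2256 = 8.0537.
Reliability = 8.0537 / 9.9556 = 0.809.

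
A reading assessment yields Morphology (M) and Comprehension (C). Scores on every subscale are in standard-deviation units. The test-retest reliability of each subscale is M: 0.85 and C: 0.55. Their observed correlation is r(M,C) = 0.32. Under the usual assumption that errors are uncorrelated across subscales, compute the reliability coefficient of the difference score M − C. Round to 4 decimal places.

Var(M−C) = 1 + 1 − 2·0.32 = 2 − 0.64 = 1.36.
Because errors are independent across components, Cov(Tᵢ,Tⱼ) = Cov(Xᵢ,Xⱼ); the off-diagonal part of the true-score variance is the same as above.
True-score variance = [0.85 + 0.55] − 0.64 = 1.4 − 0.64 = 0.76.
Reliability = 0.76 / 1.36 = 0.5588.

0.5588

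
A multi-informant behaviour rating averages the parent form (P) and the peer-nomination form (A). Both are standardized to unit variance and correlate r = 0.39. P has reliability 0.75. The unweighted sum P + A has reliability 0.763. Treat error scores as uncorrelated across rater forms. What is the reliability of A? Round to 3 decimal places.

0.591

Var(P+A) = 2 + 2·0.39 = 2.780.
True-score variance = ρ_P + ρ_A + 2·0.39, so 0.763 = (0.75 + ρ_A + 0.78) / 2.780.
ρ_A = 0.763·2.780 − 0.75 − 0.78 = 0.591.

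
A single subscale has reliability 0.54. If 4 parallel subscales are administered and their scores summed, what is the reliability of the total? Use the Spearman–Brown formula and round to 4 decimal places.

ρ_k = kρ / (1 + (k−1)ρ) = 4·0.54 / (1 + 3·0.54) = 2.160 / 2.620 = 0.8244.

0.8244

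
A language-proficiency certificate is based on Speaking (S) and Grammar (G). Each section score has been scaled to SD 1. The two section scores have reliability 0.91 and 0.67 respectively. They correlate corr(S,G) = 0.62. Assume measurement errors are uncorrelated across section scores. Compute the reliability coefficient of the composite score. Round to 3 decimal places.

Var(S+G) = 2 + 2·[0.62] = 2 + 1.24 = 3.24.
Under uncorrelated errors the observed covariances equal the true-score covariances, so only the own-variance terms attenuate.
True-score variance = [0.91 + 0.67] + 1.24 = 1.58 + 1.24 = 2.82.
Reliability = 2.82 / 3.24 = 0.870.

0.870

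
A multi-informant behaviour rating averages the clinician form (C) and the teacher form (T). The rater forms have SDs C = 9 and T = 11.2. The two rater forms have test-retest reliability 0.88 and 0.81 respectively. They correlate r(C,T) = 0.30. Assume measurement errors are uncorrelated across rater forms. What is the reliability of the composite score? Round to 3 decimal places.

0.874

Var(C+T) = 9² + 11.2² + 2·[9·11.2·0.30] = 206.44 + 60.48 = 266.92.
With uncorrelated errors the cross-covariances are all true-score covariance, so they carry over unchanged; only the diagonal terms shrink to ρᵢσᵢ².
True-score variance = [9²·0.88 + 11.2²·0.81] + 60.48 = 172.886 + 60.48 = 233.366.
Reliability = 233.366 / 266.92 = 0.874.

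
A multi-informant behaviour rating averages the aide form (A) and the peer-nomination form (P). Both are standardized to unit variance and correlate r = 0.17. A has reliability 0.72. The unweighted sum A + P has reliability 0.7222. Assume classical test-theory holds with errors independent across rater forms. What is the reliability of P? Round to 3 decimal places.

0.630

Var(A+P) = 2 + 2·0.17 = 2.340.
True-score variance = ρ_A + ρ_P + 2·0.17, so 0.7222 = (0.72 + ρ_P + 0.34) / 2.340.
ρ_P = 0.7222·2.340 − 0.72 − 0.34 = 0.630.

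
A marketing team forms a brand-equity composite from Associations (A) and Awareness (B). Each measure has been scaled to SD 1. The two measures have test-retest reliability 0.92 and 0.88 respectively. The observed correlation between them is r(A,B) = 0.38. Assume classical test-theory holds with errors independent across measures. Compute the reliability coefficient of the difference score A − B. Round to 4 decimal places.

0.8387

Var(A−B) = 1 + 1 − 2·0.38 = 2 − 0.76 = 1.24.
With uncorrelated errors the cross-covariances are all true-score covariance, so they carry over unchanged; only the diagonal terms shrink to ρᵢσᵢ².
True-score variance = [0.92 + 0.88] − 0.76 = 1.8 − 0.76 = 1.04.
Reliability = 1.04 / 1.24 = 0.8387.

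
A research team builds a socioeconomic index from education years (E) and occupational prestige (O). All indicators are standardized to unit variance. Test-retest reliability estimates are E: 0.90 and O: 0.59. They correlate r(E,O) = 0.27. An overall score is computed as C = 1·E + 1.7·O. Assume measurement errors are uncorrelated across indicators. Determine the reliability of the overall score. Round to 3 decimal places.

Var(C) = 1 + 1.7² + 2·[1.7·0.27] = 3.89 + 0.918 = 4.808.
Under uncorrelated errors the observed covariances equal the true-score covariances, so only the own-variance terms attenuate.
True-score variance = [0.90 + 1.7²·0.59] + 0.918 = 2.6051 + 0.918 = 3.5231.
Reliability = 3.5231 / 4.808 = 0.733.

0.733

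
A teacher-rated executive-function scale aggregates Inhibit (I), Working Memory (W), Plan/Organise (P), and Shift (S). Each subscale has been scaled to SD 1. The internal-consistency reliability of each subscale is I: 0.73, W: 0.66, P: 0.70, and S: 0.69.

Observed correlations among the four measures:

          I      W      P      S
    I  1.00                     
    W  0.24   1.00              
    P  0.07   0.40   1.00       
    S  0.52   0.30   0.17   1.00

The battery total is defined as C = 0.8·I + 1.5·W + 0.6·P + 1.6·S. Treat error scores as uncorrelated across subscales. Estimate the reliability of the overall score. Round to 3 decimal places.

0.821

Var(C) = 0.8² + 1.5² + 0.6² + 1.6² + 2·[1.2·0.24 + 0.48·0.07 + 1.28·0.52 + 0.9·0.40 + 2.4·0.30 + 0.96·0.17] = 5.81 + 4.4608 = 10.2708.
Because errors are independent across components, Cov(Tᵢ,Tⱼ) = Cov(Xᵢ,Xⱼ); the off-diagonal part of the true-score variance is the same as above.
True-score variance = [0.8²·0.73 + 1.5²·0.66 + 0.6²·0.70 + 1.6²·0.69] + 4.4608 = 3.9706 + 4.4608 = 8.4314.
Reliability = 8.4314 / 10.2708 = 0.821.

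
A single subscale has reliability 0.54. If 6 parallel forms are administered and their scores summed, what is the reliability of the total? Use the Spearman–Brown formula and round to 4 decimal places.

0.8757

ρ_k = kρ / (1 + (k−1)ρ) = 6·0.54 / (1 + 5·0.54) = 3.240 / 3.700 = 0.8757.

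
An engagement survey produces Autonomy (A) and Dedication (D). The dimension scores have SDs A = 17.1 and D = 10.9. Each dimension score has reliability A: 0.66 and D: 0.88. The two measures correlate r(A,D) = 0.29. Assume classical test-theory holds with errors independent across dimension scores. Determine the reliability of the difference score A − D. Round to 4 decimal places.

Var(A−D) = 17.1² + 10.9² − 2·17.1·10.9·0.29 = 411.22 − 108.106 = 303.114.
With uncorrelated errors the cross-covariances are all true-score covariance, so they carry over unchanged; only the diagonal terms shrink to ρᵢσᵢ².
True-score variance = [17.1²·0.66 + 10.9²·0.88] − 108.106 = 297.543 − 108.106 = 189.437.
Reliability = 189.437 / 303.114 = 0.6250.

0.6250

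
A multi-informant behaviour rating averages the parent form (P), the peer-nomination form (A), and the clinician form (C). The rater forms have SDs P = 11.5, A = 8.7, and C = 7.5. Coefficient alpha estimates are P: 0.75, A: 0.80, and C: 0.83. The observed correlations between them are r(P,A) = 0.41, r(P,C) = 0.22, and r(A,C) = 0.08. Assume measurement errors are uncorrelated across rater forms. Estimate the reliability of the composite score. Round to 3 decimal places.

0.854

Var(P+A+C) = 11.5² + 8.7² + 7.5² + 2·[11.5·8.7·0.41 + 11.5·7.5·0.22 + 8.7·7.5·0.08] = 264.19 + 130.431 = 394.621.
Because errors are independent across components, Cov(Tᵢ,Tⱼ) = Cov(Xᵢ,Xⱼ); the off-diagonal part of the true-score variance is the same as above.
True-score variance = [11.5²·0.75 + 8.7²·0.80 + 7.5²·0.83] + 130.431 = 206.427 + 130.431 = 336.858.
Reliability = 336.858 / 394.621 = 0.854.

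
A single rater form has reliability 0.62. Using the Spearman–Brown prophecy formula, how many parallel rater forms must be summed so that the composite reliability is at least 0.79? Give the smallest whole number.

k ≥ ρ*(1−ρ₁)/(ρ₁(1−ρ*)) = 0.79·0.38 / (0.62·0.21) = 2.306.
Smallest integer k = 3.

3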